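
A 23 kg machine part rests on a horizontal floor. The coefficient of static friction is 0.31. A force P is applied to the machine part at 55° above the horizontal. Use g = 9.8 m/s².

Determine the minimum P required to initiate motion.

P ≈ 84.4 N

N = m g − P sin α (the pull lifts the machine part).
At impending slip, P cos α = μ_s N = μ_s (m g − P sin α).
Solving: P (cos α + μ_s sin α) = μ_s m g → P = 0.31×225/(cos 55° + 0.31 sin 55°) = 69.9/0.8275 = 84.4 N.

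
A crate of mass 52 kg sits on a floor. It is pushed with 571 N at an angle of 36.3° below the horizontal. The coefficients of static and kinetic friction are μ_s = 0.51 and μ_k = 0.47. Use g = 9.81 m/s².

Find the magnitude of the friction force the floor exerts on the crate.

f ≈ 399 N

The vertical component of P adds to the normal force: N = m g + P sin α = 510.1 + 338 = 848.2 N.
Horizontally, friction must balance P cos α = 460.2 N.
The static-friction limit is μ_s N = 432.6 N.
460.2 > 432.6 N → the crate slides; f = μ_k N = 0.47×848.2 = 399 N.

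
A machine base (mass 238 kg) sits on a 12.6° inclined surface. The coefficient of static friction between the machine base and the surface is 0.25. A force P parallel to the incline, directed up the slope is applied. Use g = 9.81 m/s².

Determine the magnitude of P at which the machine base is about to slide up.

At impending motion up the slope, friction acts down-slope at its limit: f = μ_s N.
P is parallel to the surface, so N = m g cos θ = 2280 N.
Along the incline: P = m g sin θ + μ_s N = 509 + 0.25×2280 = 1080 N.

P ≈ 1080 N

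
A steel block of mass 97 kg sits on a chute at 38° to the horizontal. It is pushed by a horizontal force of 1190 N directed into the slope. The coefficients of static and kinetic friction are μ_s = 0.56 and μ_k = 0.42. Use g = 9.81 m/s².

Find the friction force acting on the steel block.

Normal direction: N = m g cos θ + P sin θ = 1482 N.
Along the incline, the net driving force (taking up-slope positive) is P cos θ − m g sin θ = 937.7 − 585.8 = 351.9 N, so equilibrium requires friction f = -351.9 N (down-slope).
Maximum static friction: μ_s N = 0.56 × 1482 = 830.2 N.
|f_req| = 351.9 ≤ 830.2 N → the steel block is in equilibrium; friction equals the required value.

f ≈ 352 N (down the incline)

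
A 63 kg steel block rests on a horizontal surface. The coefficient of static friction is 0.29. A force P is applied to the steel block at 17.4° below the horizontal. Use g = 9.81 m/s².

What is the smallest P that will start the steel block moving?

P ≈ 207 N

N = m g + P sin α (the push presses the steel block into the horizontal surface).
At impending slip, P cos α = μ_s N = μ_s (m g + P sin α).
Solving: P (cos α − μ_s sin α) = μ_s m g → P = 0.29×618/(cos 17.4° − 0.29 sin 17.4°) = 179/0.8675 = 207 N.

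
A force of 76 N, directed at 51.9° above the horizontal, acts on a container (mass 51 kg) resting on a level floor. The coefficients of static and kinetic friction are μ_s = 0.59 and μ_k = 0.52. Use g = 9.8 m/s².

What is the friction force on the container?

f ≈ 46.9 N

N = m g − P sin α = 499.8 − 76×sin 51.9° = 440 N.
For equilibrium, f = P cos α = 76×cos 51.9° = 46.89 N.
μ_s N = 0.59 × 440 = 259.6 N.
46.89 ≤ 259.6 N → static; friction equals the required 46.9 N.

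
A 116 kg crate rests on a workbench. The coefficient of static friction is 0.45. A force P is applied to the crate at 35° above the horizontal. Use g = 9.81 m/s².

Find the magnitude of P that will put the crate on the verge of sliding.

P ≈ 475 N

N = m g − P sin α (the pull lifts the crate).
At impending slip, P cos α = μ_s N = μ_s (m g − P sin α).
Solving: P (cos α + μ_s sin α) = μ_s m g → P = 0.45×1140/(cos 35° + 0.45 sin 35°) = 512/1.077 = 475 N.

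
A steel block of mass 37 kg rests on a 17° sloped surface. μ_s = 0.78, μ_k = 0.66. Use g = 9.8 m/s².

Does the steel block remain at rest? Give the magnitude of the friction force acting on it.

f ≈ 106 N

N = m g cos θ = 347 N.
Down-slope weight component: m g sin θ = 106 N.
μ_s N = 270 N.
106 ≤ 270 N, so it stays put; friction = 106 N.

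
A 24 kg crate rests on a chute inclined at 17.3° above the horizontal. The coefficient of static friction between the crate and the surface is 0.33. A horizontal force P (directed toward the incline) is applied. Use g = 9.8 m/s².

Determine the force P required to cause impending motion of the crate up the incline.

At impending motion up the slope, friction acts down-slope at its limit: f = μ_s N.
Perpendicular to the incline: N = m g cos θ + P sin θ.
Along the incline: P cos θ = m g sin θ + μ_s N = m g sin θ + μ_s (m g cos θ + P sin θ).
Solving, P (cos θ − μ_s sin θ) = m g (sin θ + μ_s cos θ), so P = 24×9.8×(sin 17.3° + 0.33 cos 17.3°)/(cos 17.3° − 0.33 sin 17.3°) = 235×0.6124/0.8566 = 168 N.

P ≈ 168 N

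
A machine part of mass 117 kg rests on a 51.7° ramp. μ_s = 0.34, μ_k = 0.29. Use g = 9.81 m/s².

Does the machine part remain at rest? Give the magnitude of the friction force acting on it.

f ≈ 206 N

N = m g cos θ = 711 N.
Down-slope weight component: m g sin θ = 901 N.
μ_s N = 242 N.
901 > 242 N, so it slides; kinetic friction f = μ_k N = 0.29×711 = 206 N.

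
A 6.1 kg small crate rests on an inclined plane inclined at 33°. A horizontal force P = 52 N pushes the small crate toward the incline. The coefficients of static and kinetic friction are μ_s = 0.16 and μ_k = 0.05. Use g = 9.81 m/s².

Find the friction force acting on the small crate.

Normal direction: N = m g cos θ + P sin θ = 78.51 N.
Along the incline, the net driving force (taking up-slope positive) is P cos θ − m g sin θ = 43.61 − 32.59 = 11.02 N, so equilibrium requires friction f = -11.02 N (down-slope).
The limit of static friction is μ_s N = 12.56 N.
|f_req| = 11.02 ≤ 12.56 N → the small crate is in equilibrium; friction equals the required value.

f ≈ 11 N (down the incline)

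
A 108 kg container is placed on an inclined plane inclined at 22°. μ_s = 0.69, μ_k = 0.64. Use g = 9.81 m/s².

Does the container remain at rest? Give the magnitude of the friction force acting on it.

N = m g cos θ = 982 N.
Down-slope weight component: m g sin θ = 397 N.
μ_s N = 678 N.
397 ≤ 678 N, so it stays put; friction = 397 N.

f ≈ 397 N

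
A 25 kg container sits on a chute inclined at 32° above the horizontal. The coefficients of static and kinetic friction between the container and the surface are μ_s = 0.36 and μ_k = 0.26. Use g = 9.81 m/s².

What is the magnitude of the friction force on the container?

f ≈ 54.1 N (up the incline)

Perpendicular to the surface, N = m g cos θ = 25·9.81·cos 32° = 208 N.
For equilibrium along the incline, friction must balance the weight component: f = m g sin θ = 130 N up the slope.
The static-friction ceiling is μ_s N = 0.36 × 208 = 74.87 N.
|130| exceeds 74.87 N, so the container slips down-slope; friction is kinetic, f = μ_k N = 0.26×208 = 54.1 N.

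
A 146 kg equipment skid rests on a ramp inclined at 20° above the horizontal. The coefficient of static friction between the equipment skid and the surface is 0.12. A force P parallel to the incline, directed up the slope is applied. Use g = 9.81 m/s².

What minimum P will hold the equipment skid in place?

P_min ≈ 328 N

The equipment skid tends to slide down (tan θ > μ_s), so at the point of impending slip friction acts up-slope at its limit: f = μ_s N.
P is parallel to the surface, so N = m g cos θ = 1350 N.
Along the incline: P + μ_s N = m g sin θ, so P = 490 − 0.12×1350 = 328 N.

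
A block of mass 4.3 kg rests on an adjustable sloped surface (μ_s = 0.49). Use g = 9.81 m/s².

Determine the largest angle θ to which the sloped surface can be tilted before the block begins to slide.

θ_max ≈ 26.1°

At the slip threshold, m g sin θ = μ_s · m g cos θ, so tan θ = μ_s.
θ_max = arctan(0.49) = 26.1°.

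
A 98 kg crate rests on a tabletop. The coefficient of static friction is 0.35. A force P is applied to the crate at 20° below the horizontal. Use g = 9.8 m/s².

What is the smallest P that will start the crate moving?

N = m g + P sin α (the push presses the crate into the tabletop).
At impending slip, P cos α = μ_s N = μ_s (m g + P sin α).
Solving: P (cos α − μ_s sin α) = μ_s m g → P = 0.35×960/(cos 20° − 0.35 sin 20°) = 336/0.82 = 410 N.

P ≈ 410 N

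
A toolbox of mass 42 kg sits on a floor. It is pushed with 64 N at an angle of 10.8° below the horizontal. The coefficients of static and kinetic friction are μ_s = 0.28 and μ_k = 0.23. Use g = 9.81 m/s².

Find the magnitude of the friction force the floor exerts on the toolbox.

The vertical component of P adds to the normal force: N = m g + P sin α = 412 + 11.99 = 424 N.
Horizontally, friction must balance P cos α = 62.87 N.
The static-friction limit is μ_s N = 118.7 N.
62.87 ≤ 118.7 N → static; friction equals the required 62.9 N.

f ≈ 62.9 N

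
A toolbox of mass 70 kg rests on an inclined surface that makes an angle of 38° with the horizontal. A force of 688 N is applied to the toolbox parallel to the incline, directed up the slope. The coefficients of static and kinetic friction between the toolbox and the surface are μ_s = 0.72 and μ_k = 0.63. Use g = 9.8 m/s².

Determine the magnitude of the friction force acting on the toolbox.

Perpendicular to the surface, N = m g cos θ = 70·9.8·cos 38° = 540.6 N.
For equilibrium along the incline the friction force must supply f = m g sin θ − P = 422.3 − 688 = -265.7 N (positive meaning up-slope).
Static friction can supply at most μ_s N = 389.2 N.
Since |-265.7| ≤ 389.2 N, no slip — friction simply equals what equilibrium demands.

f ≈ 266 N (down the incline)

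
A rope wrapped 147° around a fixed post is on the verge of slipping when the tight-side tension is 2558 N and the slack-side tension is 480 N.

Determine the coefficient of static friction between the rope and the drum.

μ ≈ 0.652

T₂/T₁ = e^{μβ} → μ = ln(T₂/T₁)/β.
β = 147° = 2.566 rad.
μ = ln(2558/480)/2.566 = ln(5.329)/2.566 = 0.652.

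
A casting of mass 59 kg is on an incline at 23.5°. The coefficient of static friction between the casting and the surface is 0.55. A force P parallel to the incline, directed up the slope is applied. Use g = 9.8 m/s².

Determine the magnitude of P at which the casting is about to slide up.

At impending motion up the slope, friction acts down-slope at its limit: f = μ_s N.
P is parallel to the surface, so N = m g cos θ = 530 N.
Along the incline: P = m g sin θ + μ_s N = 231 + 0.55×530 = 522 N.

P ≈ 522 N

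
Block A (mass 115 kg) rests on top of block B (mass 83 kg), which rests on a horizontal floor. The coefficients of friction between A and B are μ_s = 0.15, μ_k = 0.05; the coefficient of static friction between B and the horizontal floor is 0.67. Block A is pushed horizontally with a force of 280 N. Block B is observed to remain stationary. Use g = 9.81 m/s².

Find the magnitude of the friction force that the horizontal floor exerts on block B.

The normal force B exerts on A is simply A's weight, N₁ = 1128 N.
So the A–B interface can sustain at most μ_s N₁ = 169.2 N of static friction.
P = 280 N exceeds that limit, so A slips over B and the interface friction becomes kinetic: f₁ = μ_k N₁ = 0.05×1128 = 56.4 N.
By Newton's third law B feels 56.4 N forward from A. With B stationary, the floor's static friction on B balances it: f₂ = 56.4 N (well within μ_s(m_A+m_B)g = 1301 N).

f ≈ 56.4 N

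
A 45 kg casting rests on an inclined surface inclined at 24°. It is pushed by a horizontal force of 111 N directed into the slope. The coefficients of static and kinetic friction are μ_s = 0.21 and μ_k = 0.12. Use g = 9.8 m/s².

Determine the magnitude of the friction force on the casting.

f ≈ 78 N (up the incline)

Resolve perpendicular to the incline: N = m g cos θ + P sin θ = 45×9.8×cos 24° + 111×sin 24° = 448 N.
Parallel to the incline: P cos θ − m g sin θ = 101.4 − 179.4 = -77.97 N; the friction needed to balance this is 77.97 N acting up the slope.
Maximum static friction: μ_s N = 0.21 × 448 = 94.08 N.
Since 77.97 N is within the 94.08 N limit, the casting stays put and friction is exactly 78 N.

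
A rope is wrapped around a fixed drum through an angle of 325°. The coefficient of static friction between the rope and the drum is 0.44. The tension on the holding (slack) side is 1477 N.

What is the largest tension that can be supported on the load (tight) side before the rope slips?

At impending slip the capstan equation gives T₂/T₁ = e^{μβ} with β in radians.
β = 325° × π/180 = 5.672 rad.
e^{μβ} = e^{0.44×5.672} = 12.13.
T₂ = T₁ · e^{μβ} = 1477 × 12.13 = 17900 N.

T_max ≈ 17900 N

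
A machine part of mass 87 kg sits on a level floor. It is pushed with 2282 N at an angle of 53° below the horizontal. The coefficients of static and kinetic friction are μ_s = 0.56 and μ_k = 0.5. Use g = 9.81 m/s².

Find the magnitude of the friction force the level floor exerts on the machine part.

f ≈ 1370 N

Vertical equilibrium gives N = m g + P sin α = 2676 N.
For equilibrium, f = P cos α = 2282×cos 53° = 1373 N.
μ_s N = 0.56 × 2676 = 1499 N.
Since 1373 N does not exceed the limit, the machine part stays at rest and f = 1370 N.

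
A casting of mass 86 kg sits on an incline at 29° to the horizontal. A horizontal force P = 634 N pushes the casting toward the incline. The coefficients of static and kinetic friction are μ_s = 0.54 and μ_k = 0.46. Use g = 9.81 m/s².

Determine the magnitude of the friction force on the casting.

f ≈ 145 N (down the incline)

Normal direction: N = m g cos θ + P sin θ = 1045 N.
Along the incline, the net driving force (taking up-slope positive) is P cos θ − m g sin θ = 554.5 − 409 = 145.5 N, so equilibrium requires friction f = -145.5 N (down-slope).
The limit of static friction is μ_s N = 564.4 N.
Since 145.5 N is within the 564.4 N limit, the casting stays put and friction is exactly 145 N.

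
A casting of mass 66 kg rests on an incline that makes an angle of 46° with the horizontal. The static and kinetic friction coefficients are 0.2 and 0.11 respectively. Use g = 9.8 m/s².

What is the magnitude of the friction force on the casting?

f ≈ 49.4 N (up the incline)

The normal reaction is N = m g cos θ = 449.3 N.
Along the slope the weight component is m g sin θ = 465.3 N; friction must supply exactly this, acting up-slope.
Static friction can supply at most μ_s N = 89.86 N.
Since |465.3| > 89.86 N, static friction cannot hold it; the casting slides down the incline and kinetic friction applies: f = μ_k N = 0.11 × 449.3 = 49.4 N.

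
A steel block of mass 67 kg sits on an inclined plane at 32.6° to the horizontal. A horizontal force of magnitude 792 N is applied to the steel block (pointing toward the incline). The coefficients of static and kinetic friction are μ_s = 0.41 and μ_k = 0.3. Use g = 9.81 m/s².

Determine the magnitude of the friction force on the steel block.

f ≈ 313 N (down the incline)

Normal direction: N = m g cos θ + P sin θ = 980.4 N.
Along the incline, the net driving force (taking up-slope positive) is P cos θ − m g sin θ = 667.2 − 354.1 = 313.1 N, so equilibrium requires friction f = -313.1 N (down-slope).
Maximum static friction: μ_s N = 0.41 × 980.4 = 402 N.
Since 313.1 N is within the 402 N limit, the steel block stays put and friction is exactly 313 N.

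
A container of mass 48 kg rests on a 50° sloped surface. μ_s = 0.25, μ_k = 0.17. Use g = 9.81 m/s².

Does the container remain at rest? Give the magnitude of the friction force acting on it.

N = m g cos θ = 303 N.
Down-slope weight component: m g sin θ = 361 N.
μ_s N = 75.7 N.
361 > 75.7 N, so it slides; kinetic friction f = μ_k N = 0.17×303 = 51.5 N.

f ≈ 51.5 N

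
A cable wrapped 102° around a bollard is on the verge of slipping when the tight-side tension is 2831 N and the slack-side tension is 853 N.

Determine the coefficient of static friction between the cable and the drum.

μ ≈ 0.674

T₂/T₁ = e^{μβ} → μ = ln(T₂/T₁)/β.
β = 102° = 1.78 rad.
μ = ln(2831/853)/1.78 = ln(3.319)/1.78 = 0.674.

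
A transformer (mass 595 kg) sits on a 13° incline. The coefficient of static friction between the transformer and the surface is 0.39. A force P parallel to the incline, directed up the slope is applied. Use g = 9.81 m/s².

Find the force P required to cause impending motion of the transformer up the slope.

P ≈ 3530 N

At impending motion up the slope, friction acts down-slope at its limit: f = μ_s N.
P is parallel to the surface, so N = m g cos θ = 5690 N.
Along the incline: P = m g sin θ + μ_s N = 1310 + 0.39×5690 = 3530 N.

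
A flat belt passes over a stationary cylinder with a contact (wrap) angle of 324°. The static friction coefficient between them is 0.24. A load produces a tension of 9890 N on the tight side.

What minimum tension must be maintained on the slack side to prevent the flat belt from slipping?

T_min ≈ 2550 N

Capstan equation at impending slip: T_tight/T_slack = e^{μβ}.
β = 324° = 5.655 rad; e^{μβ} = e^{0.24×5.655} = 3.885.
T_slack = T_tight / e^{μβ} = 9890 / 3.885 = 2550 N.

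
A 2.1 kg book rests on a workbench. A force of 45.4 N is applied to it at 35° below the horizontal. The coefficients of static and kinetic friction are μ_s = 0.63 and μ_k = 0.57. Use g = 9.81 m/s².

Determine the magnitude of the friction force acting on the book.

f ≈ 26.6 N

N = m g + P sin α = 20.6 + 45.4×sin 35° = 46.64 N.
Horizontally, friction must balance P cos α = 37.19 N.
μ_s N = 0.63 × 46.64 = 29.38 N.
37.19 > 29.38 N → the book slides; f = μ_k N = 0.57×46.64 = 26.6 N.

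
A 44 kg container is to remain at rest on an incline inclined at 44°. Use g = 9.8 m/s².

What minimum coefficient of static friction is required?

μ_s,min ≈ 0.966

At the slip threshold m g sin θ = μ_s m g cos θ, so μ_s,min = tan θ.
μ_s,min = tan 44° = 0.966.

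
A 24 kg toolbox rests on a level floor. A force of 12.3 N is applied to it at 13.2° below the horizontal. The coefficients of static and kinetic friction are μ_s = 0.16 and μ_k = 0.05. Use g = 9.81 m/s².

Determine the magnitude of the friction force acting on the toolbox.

f ≈ 12 N

Vertical equilibrium gives N = m g + P sin α = 238.2 N.
Horizontally, friction must balance P cos α = 11.98 N.
The static-friction limit is μ_s N = 38.12 N.
Since 11.98 N does not exceed the limit, the toolbox stays at rest and f = 12 N.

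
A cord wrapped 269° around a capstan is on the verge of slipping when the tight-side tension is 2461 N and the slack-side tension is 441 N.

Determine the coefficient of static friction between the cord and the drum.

T₂/T₁ = e^{μβ} → μ = ln(T₂/T₁)/β.
β = 269° = 4.695 rad.
μ = ln(2461/441)/4.695 = ln(5.58)/4.695 = 0.366.

μ ≈ 0.366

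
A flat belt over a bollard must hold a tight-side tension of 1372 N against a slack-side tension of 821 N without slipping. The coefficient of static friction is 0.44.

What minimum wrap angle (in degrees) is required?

β_min ≈ 66.9°

T₂/T₁ = e^{μβ} → β = ln(T₂/T₁)/μ.
β = ln(1372/821)/0.44 = 0.5135/0.44 = 1.167 rad.
In degrees: β = 1.167 × 180/π = 66.9°.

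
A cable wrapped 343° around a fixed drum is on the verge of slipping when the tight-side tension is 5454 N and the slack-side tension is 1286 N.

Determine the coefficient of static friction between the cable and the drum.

T₂/T₁ = e^{μβ} → μ = ln(T₂/T₁)/β.
β = 343° = 5.986 rad.
μ = ln(5454/1286)/5.986 = ln(4.241)/5.986 = 0.241.

μ ≈ 0.241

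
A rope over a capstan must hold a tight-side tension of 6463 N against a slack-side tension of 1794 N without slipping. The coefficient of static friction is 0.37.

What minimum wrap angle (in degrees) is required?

β_min ≈ 198°

T₂/T₁ = e^{μβ} → β = ln(T₂/T₁)/μ.
β = ln(6463/1794)/0.37 = 1.282/0.37 = 3.464 rad.
In degrees: β = 3.464 × 180/π = 198°.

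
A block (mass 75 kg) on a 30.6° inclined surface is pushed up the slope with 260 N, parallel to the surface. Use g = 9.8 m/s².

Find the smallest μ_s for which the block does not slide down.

N = m g cos θ = 632.6 N.
Friction must make up the shortfall along the incline: f = m g sin θ − P = 374.1 − 260 = 114.1 N.
At the threshold f = μ_s N, so μ_s,min = 114.1/632.6 = 0.18.

μ_s,min ≈ 0.18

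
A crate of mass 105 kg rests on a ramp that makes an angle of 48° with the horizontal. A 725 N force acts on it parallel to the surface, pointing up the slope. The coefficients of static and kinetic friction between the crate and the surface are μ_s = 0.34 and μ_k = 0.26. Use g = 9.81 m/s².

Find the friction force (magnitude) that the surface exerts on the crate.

f ≈ 40.5 N (up the incline)

The normal reaction is N = m g cos θ = 689.2 N.
The friction needed for equilibrium is m g sin θ − P = 765.5 − 725 = 40.48 N, measured positive up-slope.
The static-friction ceiling is μ_s N = 0.34 × 689.2 = 234.3 N.
Since |40.48| ≤ 234.3 N, the crate remains in static equilibrium and friction takes exactly the required value.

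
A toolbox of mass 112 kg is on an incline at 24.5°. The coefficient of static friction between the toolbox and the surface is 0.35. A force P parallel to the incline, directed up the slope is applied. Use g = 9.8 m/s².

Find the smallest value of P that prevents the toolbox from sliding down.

P_min ≈ 106 N

The toolbox tends to slide down (tan θ > μ_s), so at the point of impending slip friction acts up-slope at its limit: f = μ_s N.
P is parallel to the surface, so N = m g cos θ = 999 N.
Along the incline: P + μ_s N = m g sin θ, so P = 455 − 0.35×999 = 106 N.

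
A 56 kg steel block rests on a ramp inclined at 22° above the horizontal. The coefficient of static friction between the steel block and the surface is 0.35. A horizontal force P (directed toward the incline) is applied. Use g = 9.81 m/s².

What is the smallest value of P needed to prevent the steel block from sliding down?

The steel block tends to slide down (tan θ > μ_s), so at the point of impending slip friction acts up-slope at its limit: f = μ_s N.
Perpendicular to the incline: N = m g cos θ + P sin θ.
Along the incline: P cos θ + μ_s N = m g sin θ, i.e. P cos θ + μ_s (m g cos θ + P sin θ) = m g sin θ.
Solving, P (cos θ + μ_s sin θ) = m g (sin θ − μ_s cos θ), so P = 549×0.05009/1.058 = 26 N.

P_min ≈ 26 N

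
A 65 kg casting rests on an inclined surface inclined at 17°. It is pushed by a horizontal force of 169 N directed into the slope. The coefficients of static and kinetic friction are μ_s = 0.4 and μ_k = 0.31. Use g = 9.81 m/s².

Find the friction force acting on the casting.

The horizontal push has a component P sin θ into the surface, so N = m g cos θ + P sin θ = 609.8 + 49.41 = 659.2 N.
Along the incline, the net driving force (taking up-slope positive) is P cos θ − m g sin θ = 161.6 − 186.4 = -24.82 N, so equilibrium requires friction f = 24.82 N (up-slope).
Maximum static friction: μ_s N = 0.4 × 659.2 = 263.7 N.
|f_req| = 24.82 ≤ 263.7 N → the casting is in equilibrium; friction equals the required value.

f ≈ 24.8 N (up the incline)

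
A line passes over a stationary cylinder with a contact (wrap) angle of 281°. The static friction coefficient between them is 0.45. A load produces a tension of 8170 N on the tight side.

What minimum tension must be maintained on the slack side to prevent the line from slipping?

T_min ≈ 899 N

Capstan equation at impending slip: T_tight/T_slack = e^{μβ}.
β = 281° = 4.904 rad; e^{μβ} = e^{0.45×4.904} = 9.088.
T_slack = T_tight / e^{μβ} = 8170 / 9.088 = 899 N.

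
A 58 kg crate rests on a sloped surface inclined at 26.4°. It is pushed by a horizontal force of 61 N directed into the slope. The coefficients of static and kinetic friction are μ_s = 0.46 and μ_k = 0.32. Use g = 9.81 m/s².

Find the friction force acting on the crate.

Normal direction: N = m g cos θ + P sin θ = 536.8 N.
Parallel to the incline: P cos θ − m g sin θ = 54.64 − 253 = -198.4 N; the friction needed to balance this is 198.4 N acting up the slope.
Maximum static friction: μ_s N = 0.46 × 536.8 = 246.9 N.
|f_req| = 198.4 ≤ 246.9 N → the crate is in equilibrium; friction equals the required value.

f ≈ 198 N (up the incline)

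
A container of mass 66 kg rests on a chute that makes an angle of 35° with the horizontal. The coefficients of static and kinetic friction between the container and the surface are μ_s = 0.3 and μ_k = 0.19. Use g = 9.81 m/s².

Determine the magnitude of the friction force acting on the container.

Normal force: N = m g cos θ = 66 × 9.81 × cos 35° = 530.4 N.
For equilibrium along the incline, friction must balance the weight component: f = m g sin θ = 371.4 N up the slope.
The static-friction ceiling is μ_s N = 0.3 × 530.4 = 159.1 N.
|371.4| exceeds 159.1 N, so the container slips down-slope; friction is kinetic, f = μ_k N = 0.19×530.4 = 101 N.

f ≈ 101 N (up the incline)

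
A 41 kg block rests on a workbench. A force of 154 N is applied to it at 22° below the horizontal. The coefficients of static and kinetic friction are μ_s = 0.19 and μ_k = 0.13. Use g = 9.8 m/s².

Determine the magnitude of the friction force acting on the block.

The vertical component of P adds to the normal force: N = m g + P sin α = 401.8 + 57.69 = 459.5 N.
Horizontally, friction must balance P cos α = 142.8 N.
μ_s N = 0.19 × 459.5 = 87.3 N.
The required friction exceeds μ_s N, so the block moves and f = μ_k N = 59.7 N.

f ≈ 59.7 N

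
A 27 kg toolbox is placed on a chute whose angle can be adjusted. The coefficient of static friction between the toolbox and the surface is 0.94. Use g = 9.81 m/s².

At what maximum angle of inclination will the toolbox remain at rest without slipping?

θ_max ≈ 43.2°

At the slip threshold, m g sin θ = μ_s · m g cos θ, so tan θ = μ_s.
θ_max = arctan(0.94) = 43.2°.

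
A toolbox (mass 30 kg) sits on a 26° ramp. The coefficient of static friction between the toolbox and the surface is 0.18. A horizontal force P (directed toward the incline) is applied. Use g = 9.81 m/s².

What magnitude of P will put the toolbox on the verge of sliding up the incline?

At impending motion up the slope, friction acts down-slope at its limit: f = μ_s N.
Perpendicular to the incline: N = m g cos θ + P sin θ.
Along the incline: P cos θ = m g sin θ + μ_s N = m g sin θ + μ_s (m g cos θ + P sin θ).
Solving, P (cos θ − μ_s sin θ) = m g (sin θ + μ_s cos θ), so P = 30×9.81×(sin 26° + 0.18 cos 26°)/(cos 26° − 0.18 sin 26°) = 294×0.6002/0.8199 = 215 N.

P ≈ 215 N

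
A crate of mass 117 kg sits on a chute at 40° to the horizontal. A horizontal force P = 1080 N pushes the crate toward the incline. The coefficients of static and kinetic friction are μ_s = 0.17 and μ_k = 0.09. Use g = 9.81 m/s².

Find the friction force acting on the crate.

f ≈ 89.6 N (down the incline)

The horizontal push has a component P sin θ into the surface, so N = m g cos θ + P sin θ = 879.2 + 694.2 = 1573 N.
Parallel to the incline: P cos θ − m g sin θ = 827.3 − 737.8 = 89.56 N; the friction needed to balance this is 89.56 N acting down the slope.
Maximum static friction: μ_s N = 0.17 × 1573 = 267.5 N.
|f_req| = 89.56 ≤ 267.5 N → the crate is in equilibrium; friction equals the required value.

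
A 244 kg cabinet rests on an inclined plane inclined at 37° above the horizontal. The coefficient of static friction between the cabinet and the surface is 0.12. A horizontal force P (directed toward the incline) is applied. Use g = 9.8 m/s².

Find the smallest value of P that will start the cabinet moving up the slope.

P ≈ 2300 N

At impending motion up the slope, friction acts down-slope at its limit: f = μ_s N.
Perpendicular to the incline: N = m g cos θ + P sin θ.
Along the incline: P cos θ = m g sin θ + μ_s N = m g sin θ + μ_s (m g cos θ + P sin θ).
Solving, P (cos θ − μ_s sin θ) = m g (sin θ + μ_s cos θ), so P = 244×9.8×(sin 37° + 0.12 cos 37°)/(cos 37° − 0.12 sin 37°) = 2390×0.6977/0.7264 = 2300 N.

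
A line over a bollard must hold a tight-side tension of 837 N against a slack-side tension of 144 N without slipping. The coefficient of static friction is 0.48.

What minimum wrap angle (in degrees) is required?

β_min ≈ 210°

T₂/T₁ = e^{μβ} → β = ln(T₂/T₁)/μ.
β = ln(837/144)/0.48 = 1.76/0.48 = 3.667 rad.
In degrees: β = 3.667 × 180/π = 210°.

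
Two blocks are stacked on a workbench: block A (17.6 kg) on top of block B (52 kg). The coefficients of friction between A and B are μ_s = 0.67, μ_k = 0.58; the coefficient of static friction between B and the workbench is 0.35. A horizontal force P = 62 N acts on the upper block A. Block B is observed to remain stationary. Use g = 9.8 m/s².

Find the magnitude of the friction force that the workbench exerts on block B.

Between the blocks, N₁ = m_A g = 172.5 N.
Maximum static friction on A from B: μ_s N₁ = 0.67×172.5 = 115.6 N.
Since P = 62 N ≤ 115.6 N, A does not slip on B; friction on A equals P = 62 N.
B experiences an equal 62 N forward from A (third law). B is in equilibrium, so the floor supplies f₂ = 62 N of static friction (limit μ_s(m_A+m_B)g = 238.7 N, not exceeded).

f ≈ 62 N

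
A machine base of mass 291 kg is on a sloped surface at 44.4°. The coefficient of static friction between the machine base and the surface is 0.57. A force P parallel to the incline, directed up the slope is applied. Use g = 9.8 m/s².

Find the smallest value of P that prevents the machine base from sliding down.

P_min ≈ 834 N

The machine base tends to slide down (tan θ > μ_s), so at the point of impending slip friction acts up-slope at its limit: f = μ_s N.
P is parallel to the surface, so N = m g cos θ = 2040 N.
Along the incline: P + μ_s N = m g sin θ, so P = 2000 − 0.57×2040 = 834 N.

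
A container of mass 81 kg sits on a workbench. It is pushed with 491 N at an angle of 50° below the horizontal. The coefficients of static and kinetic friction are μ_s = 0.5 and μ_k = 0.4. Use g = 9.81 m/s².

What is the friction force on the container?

Vertical equilibrium gives N = m g + P sin α = 1171 N.
The horizontal driving force is P cos α = 315.6 N, so equilibrium needs friction f = 315.6 N.
μ_s N = 0.5 × 1171 = 585.4 N.
Since 315.6 N does not exceed the limit, the container stays at rest and f = 316 N.

f ≈ 316 N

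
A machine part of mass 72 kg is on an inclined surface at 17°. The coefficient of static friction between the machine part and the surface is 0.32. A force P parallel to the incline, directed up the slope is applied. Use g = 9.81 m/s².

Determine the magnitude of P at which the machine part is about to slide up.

At impending motion up the slope, friction acts down-slope at its limit: f = μ_s N.
P is parallel to the surface, so N = m g cos θ = 675 N.
Along the incline: P = m g sin θ + μ_s N = 207 + 0.32×675 = 423 N.

P ≈ 423 N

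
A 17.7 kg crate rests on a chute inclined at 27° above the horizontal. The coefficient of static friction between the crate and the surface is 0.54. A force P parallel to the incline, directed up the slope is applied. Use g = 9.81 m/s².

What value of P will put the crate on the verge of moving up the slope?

At impending motion up the slope, friction acts down-slope at its limit: f = μ_s N.
P is parallel to the surface, so N = m g cos θ = 155 N.
Along the incline: P = m g sin θ + μ_s N = 78.8 + 0.54×155 = 162 N.

P ≈ 162 N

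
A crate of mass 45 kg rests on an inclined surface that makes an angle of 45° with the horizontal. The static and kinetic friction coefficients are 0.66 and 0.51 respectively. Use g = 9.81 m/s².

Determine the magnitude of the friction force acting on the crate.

f ≈ 159 N (up the incline)

Perpendicular to the surface, N = m g cos θ = 45·9.81·cos 45° = 312.2 N.
For equilibrium along the incline, friction must balance the weight component: f = m g sin θ = 312.2 N up the slope.
Maximum static friction available: μ_s N = 0.66 × 312.2 = 206 N.
Since |312.2| > 206 N, static friction cannot hold it; the crate slides down the incline and kinetic friction applies: f = μ_k N = 0.51 × 312.2 = 159 N.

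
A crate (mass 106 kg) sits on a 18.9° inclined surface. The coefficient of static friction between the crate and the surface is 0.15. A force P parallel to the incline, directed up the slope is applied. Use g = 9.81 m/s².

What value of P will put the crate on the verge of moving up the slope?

P ≈ 484 N

At impending motion up the slope, friction acts down-slope at its limit: f = μ_s N.
P is parallel to the surface, so N = m g cos θ = 984 N.
Along the incline: P = m g sin θ + μ_s N = 337 + 0.15×984 = 484 N.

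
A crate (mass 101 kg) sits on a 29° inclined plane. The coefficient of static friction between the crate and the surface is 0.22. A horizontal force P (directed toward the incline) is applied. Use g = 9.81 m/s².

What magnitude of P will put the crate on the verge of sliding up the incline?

P ≈ 874 N

At impending motion up the slope, friction acts down-slope at its limit: f = μ_s N.
Perpendicular to the incline: N = m g cos θ + P sin θ.
Along the incline: P cos θ = m g sin θ + μ_s N = m g sin θ + μ_s (m g cos θ + P sin θ).
Solving, P (cos θ − μ_s sin θ) = m g (sin θ + μ_s cos θ), so P = 101×9.81×(sin 29° + 0.22 cos 29°)/(cos 29° − 0.22 sin 29°) = 991×0.6772/0.768 = 874 N.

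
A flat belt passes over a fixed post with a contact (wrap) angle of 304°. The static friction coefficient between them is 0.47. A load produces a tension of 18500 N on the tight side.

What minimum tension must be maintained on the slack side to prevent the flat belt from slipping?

T_min ≈ 1530 N

Capstan equation at impending slip: T_tight/T_slack = e^{μβ}.
β = 304° = 5.306 rad; e^{μβ} = e^{0.47×5.306} = 12.11.
T_slack = T_tight / e^{μβ} = 18500 / 12.11 = 1530 N.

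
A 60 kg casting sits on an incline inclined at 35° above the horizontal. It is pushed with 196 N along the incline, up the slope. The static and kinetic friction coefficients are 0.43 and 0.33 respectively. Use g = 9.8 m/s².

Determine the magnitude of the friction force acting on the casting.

f ≈ 141 N (up the incline)

Perpendicular to the surface, N = m g cos θ = 60·9.8·cos 35° = 481.7 N.
For equilibrium along the incline the friction force must supply f = m g sin θ − P = 337.3 − 196 = 141.3 N (positive meaning up-slope).
Static friction can supply at most μ_s N = 207.1 N.
Since |141.3| ≤ 207.1 N, no slip — friction simply equals what equilibrium demands.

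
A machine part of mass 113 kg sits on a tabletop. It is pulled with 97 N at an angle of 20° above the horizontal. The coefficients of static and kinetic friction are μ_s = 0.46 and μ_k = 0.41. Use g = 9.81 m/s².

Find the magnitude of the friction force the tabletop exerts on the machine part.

Vertical equilibrium gives N = m g − P sin α = 1075 N.
Horizontally, friction must balance P cos α = 91.15 N.
The static-friction limit is μ_s N = 494.7 N.
91.15 ≤ 494.7 N → static; friction equals the required 91.2 N.

f ≈ 91.2 N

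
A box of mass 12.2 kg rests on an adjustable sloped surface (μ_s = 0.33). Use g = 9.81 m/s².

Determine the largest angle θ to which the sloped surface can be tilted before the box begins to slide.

At the slip threshold, m g sin θ = μ_s · m g cos θ, so tan θ = μ_s.
θ_max = arctan(0.33) = 18.3°.

θ_max ≈ 18.3°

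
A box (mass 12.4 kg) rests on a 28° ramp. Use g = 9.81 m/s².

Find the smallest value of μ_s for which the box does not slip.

μ_s,min ≈ 0.532

At the slip threshold m g sin θ = μ_s m g cos θ, so μ_s,min = tan θ.
μ_s,min = tan 28° = 0.532.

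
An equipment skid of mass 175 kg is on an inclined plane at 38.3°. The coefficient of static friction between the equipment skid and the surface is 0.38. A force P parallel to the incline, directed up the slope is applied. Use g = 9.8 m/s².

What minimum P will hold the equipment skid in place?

P_min ≈ 551 N

The equipment skid tends to slide down (tan θ > μ_s), so at the point of impending slip friction acts up-slope at its limit: f = μ_s N.
P is parallel to the surface, so N = m g cos θ = 1350 N.
Along the incline: P + μ_s N = m g sin θ, so P = 1060 − 0.38×1350 = 551 N.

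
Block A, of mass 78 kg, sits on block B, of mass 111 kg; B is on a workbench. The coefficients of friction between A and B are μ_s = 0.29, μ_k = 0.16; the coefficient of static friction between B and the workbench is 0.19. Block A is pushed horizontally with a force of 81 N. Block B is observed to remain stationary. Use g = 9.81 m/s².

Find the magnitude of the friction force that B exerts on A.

Normal force at the A–B interface: N₁ = m_A g = 765.2 N.
So the A–B interface can sustain at most μ_s N₁ = 221.9 N of static friction.
Since P = 81 N ≤ 221.9 N, A does not slip on B; friction on A equals P = 81 N.
B experiences an equal 81 N forward from A (third law). B is in equilibrium, so the floor supplies f₂ = 81 N of static friction (limit μ_s(m_A+m_B)g = 352.3 N, not exceeded).

f ≈ 81 N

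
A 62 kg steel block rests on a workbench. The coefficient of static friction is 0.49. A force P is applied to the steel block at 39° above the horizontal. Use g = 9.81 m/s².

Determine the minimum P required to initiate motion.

N = m g − P sin α (the pull lifts the steel block).
At impending slip, P cos α = μ_s N = μ_s (m g − P sin α).
Solving: P (cos α + μ_s sin α) = μ_s m g → P = 0.49×608/(cos 39° + 0.49 sin 39°) = 298/1.086 = 275 N.

P ≈ 275 N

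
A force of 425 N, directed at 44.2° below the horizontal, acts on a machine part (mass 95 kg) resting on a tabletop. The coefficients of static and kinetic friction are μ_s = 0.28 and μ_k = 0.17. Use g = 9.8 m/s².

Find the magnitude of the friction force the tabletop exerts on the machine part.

Vertical equilibrium gives N = m g + P sin α = 1227 N.
For equilibrium, f = P cos α = 425×cos 44.2° = 304.7 N.
μ_s N = 0.28 × 1227 = 343.6 N.
304.7 ≤ 343.6 N → static; friction equals the required 305 N.

f ≈ 305 N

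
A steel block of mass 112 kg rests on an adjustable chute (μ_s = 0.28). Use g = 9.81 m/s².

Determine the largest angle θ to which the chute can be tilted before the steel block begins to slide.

θ_max ≈ 15.6°

At the slip threshold, m g sin θ = μ_s · m g cos θ, so tan θ = μ_s.
θ_max = arctan(0.28) = 15.6°.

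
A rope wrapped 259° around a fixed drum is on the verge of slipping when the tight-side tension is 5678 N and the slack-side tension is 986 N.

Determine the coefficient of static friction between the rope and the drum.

T₂/T₁ = e^{μβ} → μ = ln(T₂/T₁)/β.
β = 259° = 4.52 rad.
μ = ln(5678/986)/4.52 = ln(5.759)/4.52 = 0.387.

μ ≈ 0.387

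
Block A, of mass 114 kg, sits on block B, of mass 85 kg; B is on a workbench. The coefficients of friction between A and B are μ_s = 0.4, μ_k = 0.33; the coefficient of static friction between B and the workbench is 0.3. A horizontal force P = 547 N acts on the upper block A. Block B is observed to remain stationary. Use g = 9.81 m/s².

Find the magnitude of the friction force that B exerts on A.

f ≈ 369 N

Normal force at the A–B interface: N₁ = m_A g = 1118 N.
Maximum static friction on A from B: μ_s N₁ = 0.4×1118 = 447.3 N.
Since P = 547 N > 447.3 N, A slides on B; the A–B friction is kinetic: f₁ = μ_k N₁ = 0.33×1118 = 369 N.
By Newton's third law B feels 369 N forward from A. With B stationary, the floor's static friction on B balances it: f₂ = 369 N (well within μ_s(m_A+m_B)g = 585.7 N).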